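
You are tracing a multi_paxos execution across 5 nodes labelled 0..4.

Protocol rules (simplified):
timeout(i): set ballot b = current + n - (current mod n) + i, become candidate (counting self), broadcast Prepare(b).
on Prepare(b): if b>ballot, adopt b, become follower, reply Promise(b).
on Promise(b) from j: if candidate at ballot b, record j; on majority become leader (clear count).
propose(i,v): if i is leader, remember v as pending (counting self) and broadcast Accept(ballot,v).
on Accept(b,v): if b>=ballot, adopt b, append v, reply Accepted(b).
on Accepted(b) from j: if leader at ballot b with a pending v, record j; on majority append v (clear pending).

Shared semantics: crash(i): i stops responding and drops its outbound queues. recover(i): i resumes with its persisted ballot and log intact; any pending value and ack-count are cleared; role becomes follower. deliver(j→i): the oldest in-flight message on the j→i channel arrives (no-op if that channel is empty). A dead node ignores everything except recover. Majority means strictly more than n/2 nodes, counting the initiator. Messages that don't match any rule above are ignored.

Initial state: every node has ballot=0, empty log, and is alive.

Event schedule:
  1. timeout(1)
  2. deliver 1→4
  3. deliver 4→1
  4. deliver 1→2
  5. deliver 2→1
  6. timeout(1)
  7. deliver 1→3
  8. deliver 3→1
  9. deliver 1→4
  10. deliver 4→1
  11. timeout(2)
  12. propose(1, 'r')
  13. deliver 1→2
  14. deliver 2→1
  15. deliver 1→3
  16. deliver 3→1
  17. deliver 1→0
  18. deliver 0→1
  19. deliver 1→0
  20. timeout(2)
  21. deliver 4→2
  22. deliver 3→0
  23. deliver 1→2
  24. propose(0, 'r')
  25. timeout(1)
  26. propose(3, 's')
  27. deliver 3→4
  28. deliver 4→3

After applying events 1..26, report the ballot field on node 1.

16

e1 timeout(1): 1[cand,b=6,-]
e2 deliver 1→4: 4[foll,b=6,-]
e3 deliver 4→1: ·
e4 deliver 1→2: 2[foll,b=6,-]
e5 deliver 2→1: 1[lead,b=6,-]
e6 timeout(1): 1[cand,b=11,-]
e7 deliver 1→3: 3[foll,b=6,-]
e8 deliver 3→1: ·
e9 deliver 1→4: 4[foll,b=11,-]
e10 deliver 4→1: ·
e11 timeout(2): 2[cand,b=12,-]
e12 propose(1,'r'): ·
e13 deliver 1→2: ·
e14 deliver 2→1: 1[foll,b=12,-]
e15 deliver 1→3: 3[foll,b=11,-]
e16 deliver 3→1: ·
e17 deliver 1→0: 0[foll,b=6,-]
e18 deliver 0→1: ·
e19 deliver 1→0: 0[foll,b=11,-]
e20 timeout(2): 2[cand,b=17,-]
e21 deliver 4→2: ·
e22 deliver 3→0: ·
e23 deliver 1→2: ·
e24 propose(0,'r'): ·
e25 timeout(1): 1[cand,b=16,-]
e26 propose(3,'s'): ·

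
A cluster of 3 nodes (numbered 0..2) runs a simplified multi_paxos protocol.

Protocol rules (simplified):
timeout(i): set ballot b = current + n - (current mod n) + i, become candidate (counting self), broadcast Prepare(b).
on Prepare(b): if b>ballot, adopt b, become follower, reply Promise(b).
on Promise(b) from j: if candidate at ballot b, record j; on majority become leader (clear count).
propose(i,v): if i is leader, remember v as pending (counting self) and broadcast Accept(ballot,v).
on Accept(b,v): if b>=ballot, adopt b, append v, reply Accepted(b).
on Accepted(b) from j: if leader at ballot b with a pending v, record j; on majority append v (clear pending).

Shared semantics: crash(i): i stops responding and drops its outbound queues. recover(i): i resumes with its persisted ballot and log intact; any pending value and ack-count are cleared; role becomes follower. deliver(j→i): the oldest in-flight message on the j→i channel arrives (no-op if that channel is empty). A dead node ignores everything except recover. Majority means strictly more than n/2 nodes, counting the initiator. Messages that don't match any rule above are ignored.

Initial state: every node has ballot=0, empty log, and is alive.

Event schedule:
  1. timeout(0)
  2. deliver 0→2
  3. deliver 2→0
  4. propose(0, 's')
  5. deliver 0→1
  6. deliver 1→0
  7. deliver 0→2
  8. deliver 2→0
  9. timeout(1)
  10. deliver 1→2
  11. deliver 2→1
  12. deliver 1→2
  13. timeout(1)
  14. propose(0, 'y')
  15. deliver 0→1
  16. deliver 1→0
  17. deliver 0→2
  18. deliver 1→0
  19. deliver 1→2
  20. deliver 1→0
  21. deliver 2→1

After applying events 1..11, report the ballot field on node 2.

7

after 1 — timeout(0): n0:cand/b3/[-]
after 2 — deliver 0→2: n2:foll/b3/[-]
after 3 — deliver 2→0: n0:lead/b3/[-]
after 4 — propose(0,'s'): ·
after 5 — deliver 0→1: n1:foll/b3/[-]
after 6 — deliver 1→0: ·
after 7 — deliver 0→2: n2:foll/b3/[s]
after 8 — deliver 2→0: n0:lead/b3/[s]
after 9 — timeout(1): n1:cand/b7/[-]
after 10 — deliver 1→2: n2:foll/b7/[s]
after 11 — deliver 2→1: n1:lead/b7/[-]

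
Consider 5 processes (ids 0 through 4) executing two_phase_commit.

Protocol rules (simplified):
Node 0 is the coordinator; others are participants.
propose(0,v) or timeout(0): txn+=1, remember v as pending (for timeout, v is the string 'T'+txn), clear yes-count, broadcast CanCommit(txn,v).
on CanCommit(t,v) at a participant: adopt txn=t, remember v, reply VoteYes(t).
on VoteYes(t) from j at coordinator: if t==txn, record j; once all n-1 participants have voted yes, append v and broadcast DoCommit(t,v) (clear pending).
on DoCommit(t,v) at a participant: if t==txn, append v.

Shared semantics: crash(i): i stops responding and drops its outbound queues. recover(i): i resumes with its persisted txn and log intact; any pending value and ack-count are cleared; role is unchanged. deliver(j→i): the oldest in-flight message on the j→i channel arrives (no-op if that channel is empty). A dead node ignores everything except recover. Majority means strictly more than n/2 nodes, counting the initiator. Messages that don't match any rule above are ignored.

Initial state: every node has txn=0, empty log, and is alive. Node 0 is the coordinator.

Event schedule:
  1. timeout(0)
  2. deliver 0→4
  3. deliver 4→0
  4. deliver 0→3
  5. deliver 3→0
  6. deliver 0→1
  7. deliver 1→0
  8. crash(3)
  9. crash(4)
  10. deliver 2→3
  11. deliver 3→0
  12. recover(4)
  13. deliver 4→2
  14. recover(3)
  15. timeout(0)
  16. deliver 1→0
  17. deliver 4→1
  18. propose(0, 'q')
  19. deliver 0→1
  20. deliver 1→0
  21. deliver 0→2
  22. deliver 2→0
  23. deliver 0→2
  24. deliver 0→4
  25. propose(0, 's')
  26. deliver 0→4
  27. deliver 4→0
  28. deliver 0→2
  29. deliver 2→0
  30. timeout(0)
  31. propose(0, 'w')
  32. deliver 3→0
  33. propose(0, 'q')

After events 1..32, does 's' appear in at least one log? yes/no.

step 1 timeout(0): 0={coor,t=1,log=-}
step 2 deliver 0→4: 4={part,t=1,log=-}
step 3 deliver 4→0: —
step 4 deliver 0→3: 3={part,t=1,log=-}
step 5 deliver 3→0: —
step 6 deliver 0→1: 1={part,t=1,log=-}
step 7 deliver 1→0: —
step 8 crash(3): 3={✗part,t=1,log=-}
step 9 crash(4): 4={✗part,t=1,log=-}
step 10 deliver 2→3: —
step 11 deliver 3→0: —
step 12 recover(4): 4={part,t=1,log=-}
step 13 deliver 4→2: —
step 14 recover(3): 3={part,t=1,log=-}
step 15 timeout(0): 0={coor,t=2,log=-}
step 16 deliver 1→0: —
step 17 deliver 4→1: —
step 18 propose(0,'q'): 0={coor,t=3,log=-}
step 19 deliver 0→1: 1={part,t=2,log=-}
step 20 deliver 1→0: —
step 21 deliver 0→2: 2={part,t=1,log=-}
step 22 deliver 2→0: —
step 23 deliver 0→2: 2={part,t=2,log=-}
step 24 deliver 0→4: 4={part,t=2,log=-}
step 25 propose(0,'s'): 0={coor,t=4,log=-}
step 26 deliver 0→4: 4={part,t=3,log=-}
step 27 deliver 4→0: —
step 28 deliver 0→2: 2={part,t=3,log=-}
step 29 deliver 2→0: —
step 30 timeout(0): 0={coor,t=5,log=-}
step 31 propose(0,'w'): 0={coor,t=6,log=-}
step 32 deliver 3→0: —

no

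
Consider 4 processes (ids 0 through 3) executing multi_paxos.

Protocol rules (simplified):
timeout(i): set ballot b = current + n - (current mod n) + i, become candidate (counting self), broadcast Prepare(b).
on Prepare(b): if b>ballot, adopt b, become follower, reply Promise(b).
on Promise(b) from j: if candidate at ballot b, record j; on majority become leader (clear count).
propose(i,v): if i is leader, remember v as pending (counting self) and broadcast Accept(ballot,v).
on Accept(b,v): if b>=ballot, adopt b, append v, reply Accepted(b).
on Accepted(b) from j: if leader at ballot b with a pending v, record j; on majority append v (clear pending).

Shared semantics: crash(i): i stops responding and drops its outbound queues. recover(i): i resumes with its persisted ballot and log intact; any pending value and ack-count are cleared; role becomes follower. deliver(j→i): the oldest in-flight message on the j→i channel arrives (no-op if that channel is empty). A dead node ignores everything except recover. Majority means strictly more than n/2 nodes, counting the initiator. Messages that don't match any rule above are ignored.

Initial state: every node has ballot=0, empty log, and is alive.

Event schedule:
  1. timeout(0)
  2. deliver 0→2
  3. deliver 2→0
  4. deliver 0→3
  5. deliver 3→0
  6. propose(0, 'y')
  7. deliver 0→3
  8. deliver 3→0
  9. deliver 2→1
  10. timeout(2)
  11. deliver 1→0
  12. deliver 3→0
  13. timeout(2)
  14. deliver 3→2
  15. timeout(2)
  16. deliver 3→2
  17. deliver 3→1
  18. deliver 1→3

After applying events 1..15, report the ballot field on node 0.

4

step 1 timeout(0): 0={cand,b=4,log=-}
step 2 deliver 0→2: 2={foll,b=4,log=-}
step 3 deliver 2→0: —
step 4 deliver 0→3: 3={foll,b=4,log=-}
step 5 deliver 3→0: 0={lead,b=4,log=-}
step 6 propose(0,'y'): —
step 7 deliver 0→3: 3={foll,b=4,log=y}
step 8 deliver 3→0: —
step 9 deliver 2→1: —
step 10 timeout(2): 2={cand,b=10,log=-}
step 11 deliver 1→0: —
step 12 deliver 3→0: —
step 13 timeout(2): 2={cand,b=14,log=-}
step 14 deliver 3→2: —
step 15 timeout(2): 2={cand,b=18,log=-}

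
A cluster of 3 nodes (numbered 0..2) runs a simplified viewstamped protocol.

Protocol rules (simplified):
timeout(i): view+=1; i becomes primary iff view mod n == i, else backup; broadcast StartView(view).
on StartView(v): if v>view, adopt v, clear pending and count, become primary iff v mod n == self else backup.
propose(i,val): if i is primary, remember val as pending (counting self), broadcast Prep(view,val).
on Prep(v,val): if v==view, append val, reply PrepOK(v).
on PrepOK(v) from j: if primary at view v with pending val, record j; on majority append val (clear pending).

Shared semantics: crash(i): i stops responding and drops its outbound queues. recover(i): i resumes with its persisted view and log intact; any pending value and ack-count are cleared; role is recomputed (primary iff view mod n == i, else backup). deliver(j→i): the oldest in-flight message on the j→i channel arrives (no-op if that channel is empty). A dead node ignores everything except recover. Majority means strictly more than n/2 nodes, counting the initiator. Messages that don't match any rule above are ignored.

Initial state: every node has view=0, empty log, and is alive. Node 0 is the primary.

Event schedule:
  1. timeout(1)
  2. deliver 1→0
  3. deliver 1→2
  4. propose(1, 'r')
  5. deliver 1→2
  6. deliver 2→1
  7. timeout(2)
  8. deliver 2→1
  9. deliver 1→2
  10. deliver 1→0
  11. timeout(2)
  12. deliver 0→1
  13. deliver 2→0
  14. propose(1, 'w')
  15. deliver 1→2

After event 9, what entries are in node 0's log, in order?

e1 timeout(1): 1[prim,v=1,-]
e2 deliver 1→0: 0[back,v=1,-]
e3 deliver 1→2: 2[back,v=1,-]
e4 propose(1,'r'): ·
e5 deliver 1→2: 2[back,v=1,r]
e6 deliver 2→1: 1[prim,v=1,r]
e7 timeout(2): 2[prim,v=2,r]
e8 deliver 2→1: 1[back,v=2,r]
e9 deliver 1→2: ·

empty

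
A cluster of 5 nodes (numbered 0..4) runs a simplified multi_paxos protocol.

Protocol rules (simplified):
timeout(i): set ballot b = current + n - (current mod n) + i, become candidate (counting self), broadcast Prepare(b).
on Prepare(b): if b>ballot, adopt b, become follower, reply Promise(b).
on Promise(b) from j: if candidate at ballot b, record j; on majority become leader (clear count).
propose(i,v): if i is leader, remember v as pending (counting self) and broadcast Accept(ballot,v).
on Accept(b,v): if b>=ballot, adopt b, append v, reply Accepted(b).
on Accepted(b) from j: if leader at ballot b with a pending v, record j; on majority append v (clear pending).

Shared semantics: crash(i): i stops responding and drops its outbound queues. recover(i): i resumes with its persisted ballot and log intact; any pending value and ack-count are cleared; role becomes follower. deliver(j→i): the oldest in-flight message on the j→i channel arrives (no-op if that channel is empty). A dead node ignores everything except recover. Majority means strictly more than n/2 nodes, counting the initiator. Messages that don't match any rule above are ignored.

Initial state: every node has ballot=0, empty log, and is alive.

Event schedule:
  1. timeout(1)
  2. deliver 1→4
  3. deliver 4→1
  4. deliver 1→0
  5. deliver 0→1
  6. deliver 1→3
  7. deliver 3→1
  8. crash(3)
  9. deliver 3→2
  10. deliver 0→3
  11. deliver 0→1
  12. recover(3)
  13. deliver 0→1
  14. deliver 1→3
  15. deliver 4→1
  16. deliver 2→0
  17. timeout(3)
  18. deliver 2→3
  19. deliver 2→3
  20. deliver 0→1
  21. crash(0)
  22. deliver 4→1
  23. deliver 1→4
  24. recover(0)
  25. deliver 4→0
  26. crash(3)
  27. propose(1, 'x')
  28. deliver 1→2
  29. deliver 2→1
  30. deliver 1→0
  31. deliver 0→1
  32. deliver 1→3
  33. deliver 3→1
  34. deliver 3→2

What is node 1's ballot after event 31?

6

1. timeout(1):  <1:cand b6 ->
2. deliver 1→4:  <4:foll b6 ->
3. deliver 4→1:  nop
4. deliver 1→0:  <0:foll b6 ->
5. deliver 0→1:  <1:lead b6 ->
6. deliver 1→3:  <3:foll b6 ->
7. deliver 3→1:  nop
8. crash(3):  <3:✗foll b6 ->
9. deliver 3→2:  nop
10. deliver 0→3:  nop
11. deliver 0→1:  nop
12. recover(3):  <3:foll b6 ->
13. deliver 0→1:  nop
14. deliver 1→3:  nop
15. deliver 4→1:  nop
16. deliver 2→0:  nop
17. timeout(3):  <3:cand b13 ->
18. deliver 2→3:  nop
19. deliver 2→3:  nop
20. deliver 0→1:  nop
21. crash(0):  <0:✗foll b6 ->
22. deliver 4→1:  nop
23. deliver 1→4:  nop
24. recover(0):  <0:foll b6 ->
25. deliver 4→0:  nop
26. crash(3):  <3:✗cand b13 ->
27. propose(1,'x'):  nop
28. deliver 1→2:  <2:foll b6 ->
29. deliver 2→1:  nop
30. deliver 1→0:  <0:foll b6 x>
31. deliver 0→1:  nop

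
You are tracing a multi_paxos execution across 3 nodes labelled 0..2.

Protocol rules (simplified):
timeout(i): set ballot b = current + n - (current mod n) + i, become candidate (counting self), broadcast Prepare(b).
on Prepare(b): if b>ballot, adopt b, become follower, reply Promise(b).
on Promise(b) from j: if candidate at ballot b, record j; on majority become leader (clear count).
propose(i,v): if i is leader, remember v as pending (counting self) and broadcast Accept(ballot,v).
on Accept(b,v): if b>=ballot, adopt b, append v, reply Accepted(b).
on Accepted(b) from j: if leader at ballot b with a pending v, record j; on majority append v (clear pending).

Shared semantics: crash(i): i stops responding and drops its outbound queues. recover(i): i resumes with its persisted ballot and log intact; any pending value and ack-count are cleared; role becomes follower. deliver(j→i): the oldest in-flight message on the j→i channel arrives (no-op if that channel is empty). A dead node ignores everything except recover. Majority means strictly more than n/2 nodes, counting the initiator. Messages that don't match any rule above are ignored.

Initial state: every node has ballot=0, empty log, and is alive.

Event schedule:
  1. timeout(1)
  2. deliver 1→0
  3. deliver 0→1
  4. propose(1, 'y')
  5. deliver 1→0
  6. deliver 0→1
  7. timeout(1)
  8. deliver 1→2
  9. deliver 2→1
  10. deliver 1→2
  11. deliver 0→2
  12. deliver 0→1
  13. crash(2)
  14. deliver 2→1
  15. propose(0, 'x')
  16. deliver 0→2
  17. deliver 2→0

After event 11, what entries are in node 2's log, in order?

y

1. timeout(1):  <1:cand b4 ->
2. deliver 1→0:  <0:foll b4 ->
3. deliver 0→1:  <1:lead b4 ->
4. propose(1,'y'):  nop
5. deliver 1→0:  <0:foll b4 y>
6. deliver 0→1:  <1:lead b4 y>
7. timeout(1):  <1:cand b7 y>
8. deliver 1→2:  <2:foll b4 ->
9. deliver 2→1:  nop
10. deliver 1→2:  <2:foll b4 y>
11. deliver 0→2:  nop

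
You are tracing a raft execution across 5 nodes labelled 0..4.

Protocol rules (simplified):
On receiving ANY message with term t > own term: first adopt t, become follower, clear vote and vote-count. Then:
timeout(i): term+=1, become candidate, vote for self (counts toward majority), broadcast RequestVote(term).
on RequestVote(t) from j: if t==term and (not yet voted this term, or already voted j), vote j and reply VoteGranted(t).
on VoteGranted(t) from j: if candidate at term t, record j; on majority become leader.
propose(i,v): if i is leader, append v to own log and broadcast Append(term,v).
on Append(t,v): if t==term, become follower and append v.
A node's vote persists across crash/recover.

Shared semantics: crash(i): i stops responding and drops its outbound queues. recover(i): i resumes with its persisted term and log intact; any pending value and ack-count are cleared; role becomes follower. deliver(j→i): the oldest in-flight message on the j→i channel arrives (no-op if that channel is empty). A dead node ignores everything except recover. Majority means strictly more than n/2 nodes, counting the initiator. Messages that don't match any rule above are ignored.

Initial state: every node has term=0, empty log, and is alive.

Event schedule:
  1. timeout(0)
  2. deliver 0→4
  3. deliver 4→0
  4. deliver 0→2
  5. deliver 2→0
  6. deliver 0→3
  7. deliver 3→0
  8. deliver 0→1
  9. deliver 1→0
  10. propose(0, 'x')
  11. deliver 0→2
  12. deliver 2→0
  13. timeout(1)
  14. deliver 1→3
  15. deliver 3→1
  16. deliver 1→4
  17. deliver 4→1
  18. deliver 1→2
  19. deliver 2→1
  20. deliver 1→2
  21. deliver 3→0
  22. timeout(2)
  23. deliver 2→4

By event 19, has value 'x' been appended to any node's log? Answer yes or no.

1. timeout(0):  <0:cand t1 ->
2. deliver 0→4:  <4:foll t1 ->
3. deliver 4→0:  nop
4. deliver 0→2:  <2:foll t1 ->
5. deliver 2→0:  <0:lead t1 ->
6. deliver 0→3:  <3:foll t1 ->
7. deliver 3→0:  nop
8. deliver 0→1:  <1:foll t1 ->
9. deliver 1→0:  nop
10. propose(0,'x'):  <0:lead t1 x>
11. deliver 0→2:  <2:foll t1 x>
12. deliver 2→0:  nop
13. timeout(1):  <1:cand t2 ->
14. deliver 1→3:  <3:foll t2 ->
15. deliver 3→1:  nop
16. deliver 1→4:  <4:foll t2 ->
17. deliver 4→1:  <1:lead t2 ->
18. deliver 1→2:  <2:foll t2 x>
19. deliver 2→1:  nop

yes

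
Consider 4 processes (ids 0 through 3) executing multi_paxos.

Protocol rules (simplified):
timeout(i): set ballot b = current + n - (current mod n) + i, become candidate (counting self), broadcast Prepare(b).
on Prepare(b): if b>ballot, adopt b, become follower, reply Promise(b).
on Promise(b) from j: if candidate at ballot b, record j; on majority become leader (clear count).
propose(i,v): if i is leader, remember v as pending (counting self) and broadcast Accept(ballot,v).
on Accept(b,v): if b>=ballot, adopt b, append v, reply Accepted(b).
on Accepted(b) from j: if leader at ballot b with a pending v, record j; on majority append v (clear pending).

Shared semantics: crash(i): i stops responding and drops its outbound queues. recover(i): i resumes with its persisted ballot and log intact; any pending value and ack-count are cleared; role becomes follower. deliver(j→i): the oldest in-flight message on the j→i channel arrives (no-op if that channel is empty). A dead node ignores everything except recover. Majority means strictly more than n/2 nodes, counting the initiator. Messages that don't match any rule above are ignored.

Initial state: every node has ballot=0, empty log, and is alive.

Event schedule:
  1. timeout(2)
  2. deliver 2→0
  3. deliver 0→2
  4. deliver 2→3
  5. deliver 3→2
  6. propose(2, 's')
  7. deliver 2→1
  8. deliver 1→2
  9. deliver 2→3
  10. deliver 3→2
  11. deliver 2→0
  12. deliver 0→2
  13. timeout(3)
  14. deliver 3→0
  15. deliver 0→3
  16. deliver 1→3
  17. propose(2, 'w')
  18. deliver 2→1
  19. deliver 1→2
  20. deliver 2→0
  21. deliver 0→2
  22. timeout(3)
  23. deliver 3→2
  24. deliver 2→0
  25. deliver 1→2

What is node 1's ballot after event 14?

e1 timeout(2): 2[cand,b=6,-]
e2 deliver 2→0: 0[foll,b=6,-]
e3 deliver 0→2: ·
e4 deliver 2→3: 3[foll,b=6,-]
e5 deliver 3→2: 2[lead,b=6,-]
e6 propose(2,'s'): ·
e7 deliver 2→1: 1[foll,b=6,-]
e8 deliver 1→2: ·
e9 deliver 2→3: 3[foll,b=6,s]
e10 deliver 3→2: ·
e11 deliver 2→0: 0[foll,b=6,s]
e12 deliver 0→2: 2[lead,b=6,s]
e13 timeout(3): 3[cand,b=11,s]
e14 deliver 3→0: 0[foll,b=11,s]

6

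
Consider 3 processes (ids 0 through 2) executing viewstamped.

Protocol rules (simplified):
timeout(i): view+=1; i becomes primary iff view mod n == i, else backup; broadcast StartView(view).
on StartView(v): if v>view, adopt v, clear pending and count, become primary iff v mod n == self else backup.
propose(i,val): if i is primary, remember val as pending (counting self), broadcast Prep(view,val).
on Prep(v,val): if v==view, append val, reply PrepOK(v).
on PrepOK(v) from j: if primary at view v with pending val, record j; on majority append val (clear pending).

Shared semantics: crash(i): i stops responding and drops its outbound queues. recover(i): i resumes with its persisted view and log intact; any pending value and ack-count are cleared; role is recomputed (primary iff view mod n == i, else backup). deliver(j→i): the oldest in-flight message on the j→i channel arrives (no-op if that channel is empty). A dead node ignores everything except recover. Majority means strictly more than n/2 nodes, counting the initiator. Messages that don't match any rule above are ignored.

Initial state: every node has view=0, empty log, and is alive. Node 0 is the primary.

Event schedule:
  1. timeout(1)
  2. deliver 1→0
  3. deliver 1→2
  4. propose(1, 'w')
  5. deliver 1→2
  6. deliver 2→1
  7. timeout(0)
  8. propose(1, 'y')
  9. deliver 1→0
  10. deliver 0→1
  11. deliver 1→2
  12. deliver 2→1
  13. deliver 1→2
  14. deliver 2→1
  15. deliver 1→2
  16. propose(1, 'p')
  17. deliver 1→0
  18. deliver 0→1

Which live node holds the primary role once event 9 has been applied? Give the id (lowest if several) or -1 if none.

after 1 — timeout(1): n1:prim/v1/[-]
after 2 — deliver 1→0: n0:back/v1/[-]
after 3 — deliver 1→2: n2:back/v1/[-]
after 4 — propose(1,'w'): ·
after 5 — deliver 1→2: n2:back/v1/[w]
after 6 — deliver 2→1: n1:prim/v1/[w]
after 7 — timeout(0): n0:back/v2/[-]
after 8 — propose(1,'y'): ·
after 9 — deliver 1→0: ·

1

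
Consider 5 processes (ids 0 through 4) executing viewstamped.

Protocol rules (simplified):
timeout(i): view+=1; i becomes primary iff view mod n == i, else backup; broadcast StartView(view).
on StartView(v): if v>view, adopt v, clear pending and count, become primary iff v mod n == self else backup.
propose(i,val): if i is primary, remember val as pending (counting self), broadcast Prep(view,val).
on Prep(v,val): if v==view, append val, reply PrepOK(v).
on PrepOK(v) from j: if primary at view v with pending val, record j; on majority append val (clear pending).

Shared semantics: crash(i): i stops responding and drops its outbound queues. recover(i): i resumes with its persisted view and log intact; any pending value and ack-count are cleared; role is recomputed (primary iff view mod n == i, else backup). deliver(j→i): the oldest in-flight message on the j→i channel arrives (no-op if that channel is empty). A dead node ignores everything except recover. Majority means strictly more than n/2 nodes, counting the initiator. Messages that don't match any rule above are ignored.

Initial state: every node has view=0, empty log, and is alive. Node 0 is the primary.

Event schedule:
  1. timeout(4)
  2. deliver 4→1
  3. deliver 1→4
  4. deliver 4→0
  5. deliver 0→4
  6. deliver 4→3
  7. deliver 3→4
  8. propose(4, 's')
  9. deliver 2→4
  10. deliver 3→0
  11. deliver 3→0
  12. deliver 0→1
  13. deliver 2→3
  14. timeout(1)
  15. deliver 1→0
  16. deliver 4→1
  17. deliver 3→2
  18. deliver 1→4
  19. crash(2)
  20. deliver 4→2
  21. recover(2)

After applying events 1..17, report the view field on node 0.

2

e1 timeout(4): 4[back,v=1,-]
e2 deliver 4→1: 1[prim,v=1,-]
e3 deliver 1→4: ·
e4 deliver 4→0: 0[back,v=1,-]
e5 deliver 0→4: ·
e6 deliver 4→3: 3[back,v=1,-]
e7 deliver 3→4: ·
e8 propose(4,'s'): ·
e9 deliver 2→4: ·
e10 deliver 3→0: ·
e11 deliver 3→0: ·
e12 deliver 0→1: ·
e13 deliver 2→3: ·
e14 timeout(1): 1[back,v=2,-]
e15 deliver 1→0: 0[back,v=2,-]
e16 deliver 4→1: ·
e17 deliver 3→2: ·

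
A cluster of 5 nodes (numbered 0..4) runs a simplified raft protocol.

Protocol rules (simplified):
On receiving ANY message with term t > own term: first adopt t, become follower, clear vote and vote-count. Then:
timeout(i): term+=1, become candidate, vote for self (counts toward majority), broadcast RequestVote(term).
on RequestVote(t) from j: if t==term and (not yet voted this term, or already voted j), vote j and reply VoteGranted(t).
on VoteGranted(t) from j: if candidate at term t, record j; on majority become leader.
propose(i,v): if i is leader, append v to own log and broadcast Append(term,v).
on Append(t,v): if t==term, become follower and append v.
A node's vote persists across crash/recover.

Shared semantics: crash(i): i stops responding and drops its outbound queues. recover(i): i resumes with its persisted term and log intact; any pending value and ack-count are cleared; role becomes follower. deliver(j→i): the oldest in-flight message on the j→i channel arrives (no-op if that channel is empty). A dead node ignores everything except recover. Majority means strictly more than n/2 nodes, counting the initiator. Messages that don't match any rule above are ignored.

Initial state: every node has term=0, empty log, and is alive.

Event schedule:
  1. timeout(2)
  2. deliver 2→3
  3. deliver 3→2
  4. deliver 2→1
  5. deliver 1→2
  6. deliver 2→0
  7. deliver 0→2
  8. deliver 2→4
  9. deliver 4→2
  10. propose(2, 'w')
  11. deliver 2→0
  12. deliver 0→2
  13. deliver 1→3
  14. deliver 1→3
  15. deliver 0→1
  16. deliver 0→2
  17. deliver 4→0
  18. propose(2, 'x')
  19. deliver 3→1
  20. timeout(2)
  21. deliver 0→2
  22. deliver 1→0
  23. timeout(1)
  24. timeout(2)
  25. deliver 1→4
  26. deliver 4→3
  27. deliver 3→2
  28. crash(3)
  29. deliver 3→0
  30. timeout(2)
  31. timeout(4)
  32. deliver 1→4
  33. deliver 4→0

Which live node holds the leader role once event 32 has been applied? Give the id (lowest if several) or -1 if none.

-1

1. timeout(2):  <2:cand t1 ->
2. deliver 2→3:  <3:foll t1 ->
3. deliver 3→2:  nop
4. deliver 2→1:  <1:foll t1 ->
5. deliver 1→2:  <2:lead t1 ->
6. deliver 2→0:  <0:foll t1 ->
7. deliver 0→2:  nop
8. deliver 2→4:  <4:foll t1 ->
9. deliver 4→2:  nop
10. propose(2,'w'):  <2:lead t1 w>
11. deliver 2→0:  <0:foll t1 w>
12. deliver 0→2:  nop
13. deliver 1→3:  nop
14. deliver 1→3:  nop
15. deliver 0→1:  nop
16. deliver 0→2:  nop
17. deliver 4→0:  nop
18. propose(2,'x'):  <2:lead t1 w,x>
19. deliver 3→1:  nop
20. timeout(2):  <2:cand t2 w,x>
21. deliver 0→2:  nop
22. deliver 1→0:  nop
23. timeout(1):  <1:cand t2 ->
24. timeout(2):  <2:cand t3 w,x>
25. deliver 1→4:  <4:foll t2 ->
26. deliver 4→3:  nop
27. deliver 3→2:  nop
28. crash(3):  <3:✗foll t1 ->
29. deliver 3→0:  nop
30. timeout(2):  <2:cand t4 w,x>
31. timeout(4):  <4:cand t3 ->
32. deliver 1→4:  nop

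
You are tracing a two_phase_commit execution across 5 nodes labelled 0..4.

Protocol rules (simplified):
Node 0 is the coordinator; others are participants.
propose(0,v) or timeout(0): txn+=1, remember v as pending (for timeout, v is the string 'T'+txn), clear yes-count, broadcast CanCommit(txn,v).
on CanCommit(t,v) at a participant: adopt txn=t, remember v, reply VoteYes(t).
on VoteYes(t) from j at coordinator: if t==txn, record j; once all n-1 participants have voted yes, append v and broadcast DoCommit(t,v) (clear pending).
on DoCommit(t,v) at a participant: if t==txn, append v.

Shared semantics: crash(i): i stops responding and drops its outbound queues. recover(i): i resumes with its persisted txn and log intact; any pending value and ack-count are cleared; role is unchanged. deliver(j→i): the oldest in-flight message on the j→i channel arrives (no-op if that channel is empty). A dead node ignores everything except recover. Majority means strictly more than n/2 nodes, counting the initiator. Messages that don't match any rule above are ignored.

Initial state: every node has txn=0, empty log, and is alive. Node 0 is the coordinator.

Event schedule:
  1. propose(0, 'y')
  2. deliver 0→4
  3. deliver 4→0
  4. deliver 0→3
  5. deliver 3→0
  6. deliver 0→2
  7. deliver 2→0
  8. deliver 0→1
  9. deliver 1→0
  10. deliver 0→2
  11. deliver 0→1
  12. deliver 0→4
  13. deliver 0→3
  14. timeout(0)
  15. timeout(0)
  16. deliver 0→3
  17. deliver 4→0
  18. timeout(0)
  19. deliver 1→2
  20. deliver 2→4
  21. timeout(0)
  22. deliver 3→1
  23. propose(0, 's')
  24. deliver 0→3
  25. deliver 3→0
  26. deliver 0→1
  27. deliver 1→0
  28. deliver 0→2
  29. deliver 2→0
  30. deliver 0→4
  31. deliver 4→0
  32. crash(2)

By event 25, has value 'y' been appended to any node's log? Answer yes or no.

after 1 — propose(0,'y'): n0:coor/t1/[-]
after 2 — deliver 0→4: n4:part/t1/[-]
after 3 — deliver 4→0: ·
after 4 — deliver 0→3: n3:part/t1/[-]
after 5 — deliver 3→0: ·
after 6 — deliver 0→2: n2:part/t1/[-]
after 7 — deliver 2→0: ·
after 8 — deliver 0→1: n1:part/t1/[-]
after 9 — deliver 1→0: n0:coor/t1/[y]
after 10 — deliver 0→2: n2:part/t1/[y]
after 11 — deliver 0→1: n1:part/t1/[y]
after 12 — deliver 0→4: n4:part/t1/[y]
after 13 — deliver 0→3: n3:part/t1/[y]
after 14 — timeout(0): n0:coor/t2/[y]
after 15 — timeout(0): n0:coor/t3/[y]
after 16 — deliver 0→3: n3:part/t2/[y]
after 17 — deliver 4→0: ·
after 18 — timeout(0): n0:coor/t4/[y]
after 19 — deliver 1→2: ·
after 20 — deliver 2→4: ·
after 21 — timeout(0): n0:coor/t5/[y]
after 22 — deliver 3→1: ·
after 23 — propose(0,'s'): n0:coor/t6/[y]
after 24 — deliver 0→3: n3:part/t3/[y]
after 25 — deliver 3→0: ·

yes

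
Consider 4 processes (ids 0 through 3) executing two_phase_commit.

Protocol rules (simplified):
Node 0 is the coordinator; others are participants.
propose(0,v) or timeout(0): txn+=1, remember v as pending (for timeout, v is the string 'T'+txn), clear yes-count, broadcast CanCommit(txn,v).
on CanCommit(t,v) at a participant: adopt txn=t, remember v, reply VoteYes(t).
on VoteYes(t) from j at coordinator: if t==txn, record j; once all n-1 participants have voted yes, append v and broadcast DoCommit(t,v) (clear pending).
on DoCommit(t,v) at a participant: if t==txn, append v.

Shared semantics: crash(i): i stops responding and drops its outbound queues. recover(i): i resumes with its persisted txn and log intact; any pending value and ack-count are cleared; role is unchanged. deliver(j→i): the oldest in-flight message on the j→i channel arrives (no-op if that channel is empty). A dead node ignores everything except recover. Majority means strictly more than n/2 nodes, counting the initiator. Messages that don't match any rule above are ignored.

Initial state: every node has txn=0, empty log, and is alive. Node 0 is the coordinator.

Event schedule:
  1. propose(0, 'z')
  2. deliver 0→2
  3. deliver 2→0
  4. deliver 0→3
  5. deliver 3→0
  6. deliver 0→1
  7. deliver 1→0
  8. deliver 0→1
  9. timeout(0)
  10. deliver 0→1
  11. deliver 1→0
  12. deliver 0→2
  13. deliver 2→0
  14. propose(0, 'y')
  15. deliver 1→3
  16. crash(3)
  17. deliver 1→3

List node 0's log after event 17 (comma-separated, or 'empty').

1. propose(0,'z'):  <0:coor t1 ->
2. deliver 0→2:  <2:part t1 ->
3. deliver 2→0:  nop
4. deliver 0→3:  <3:part t1 ->
5. deliver 3→0:  nop
6. deliver 0→1:  <1:part t1 ->
7. deliver 1→0:  <0:coor t1 z>
8. deliver 0→1:  <1:part t1 z>
9. timeout(0):  <0:coor t2 z>
10. deliver 0→1:  <1:part t2 z>
11. deliver 1→0:  nop
12. deliver 0→2:  <2:part t1 z>
13. deliver 2→0:  nop
14. propose(0,'y'):  <0:coor t3 z>
15. deliver 1→3:  nop
16. crash(3):  <3:✗part t1 ->
17. deliver 1→3:  nop

z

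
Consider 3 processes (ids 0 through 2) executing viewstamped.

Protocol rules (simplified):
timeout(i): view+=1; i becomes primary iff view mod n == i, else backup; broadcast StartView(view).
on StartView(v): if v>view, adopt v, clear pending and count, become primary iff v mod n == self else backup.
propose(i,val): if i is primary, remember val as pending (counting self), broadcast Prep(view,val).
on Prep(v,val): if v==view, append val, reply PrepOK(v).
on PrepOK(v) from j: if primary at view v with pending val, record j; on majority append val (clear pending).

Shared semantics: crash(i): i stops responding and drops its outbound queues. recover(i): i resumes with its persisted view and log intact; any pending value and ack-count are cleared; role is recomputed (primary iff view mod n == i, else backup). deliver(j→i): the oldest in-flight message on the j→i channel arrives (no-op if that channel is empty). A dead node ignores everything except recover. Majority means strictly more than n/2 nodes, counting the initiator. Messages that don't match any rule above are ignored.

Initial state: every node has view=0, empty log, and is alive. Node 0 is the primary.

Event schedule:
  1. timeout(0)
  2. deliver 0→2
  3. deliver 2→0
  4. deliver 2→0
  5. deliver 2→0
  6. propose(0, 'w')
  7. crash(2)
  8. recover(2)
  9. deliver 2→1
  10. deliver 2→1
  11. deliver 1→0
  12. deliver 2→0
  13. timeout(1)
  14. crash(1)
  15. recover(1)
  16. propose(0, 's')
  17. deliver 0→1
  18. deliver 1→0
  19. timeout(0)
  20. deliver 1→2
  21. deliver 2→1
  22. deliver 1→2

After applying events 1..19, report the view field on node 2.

step 1 timeout(0): 0={back,v=1,log=-}
step 2 deliver 0→2: 2={back,v=1,log=-}
step 3 deliver 2→0: —
step 4 deliver 2→0: —
step 5 deliver 2→0: —
step 6 propose(0,'w'): —
step 7 crash(2): 2={✗back,v=1,log=-}
step 8 recover(2): 2={back,v=1,log=-}
step 9 deliver 2→1: —
step 10 deliver 2→1: —
step 11 deliver 1→0: —
step 12 deliver 2→0: —
step 13 timeout(1): 1={prim,v=1,log=-}
step 14 crash(1): 1={✗prim,v=1,log=-}
step 15 recover(1): 1={prim,v=1,log=-}
step 16 propose(0,'s'): —
step 17 deliver 0→1: —
step 18 deliver 1→0: —
step 19 timeout(0): 0={back,v=2,log=-}

1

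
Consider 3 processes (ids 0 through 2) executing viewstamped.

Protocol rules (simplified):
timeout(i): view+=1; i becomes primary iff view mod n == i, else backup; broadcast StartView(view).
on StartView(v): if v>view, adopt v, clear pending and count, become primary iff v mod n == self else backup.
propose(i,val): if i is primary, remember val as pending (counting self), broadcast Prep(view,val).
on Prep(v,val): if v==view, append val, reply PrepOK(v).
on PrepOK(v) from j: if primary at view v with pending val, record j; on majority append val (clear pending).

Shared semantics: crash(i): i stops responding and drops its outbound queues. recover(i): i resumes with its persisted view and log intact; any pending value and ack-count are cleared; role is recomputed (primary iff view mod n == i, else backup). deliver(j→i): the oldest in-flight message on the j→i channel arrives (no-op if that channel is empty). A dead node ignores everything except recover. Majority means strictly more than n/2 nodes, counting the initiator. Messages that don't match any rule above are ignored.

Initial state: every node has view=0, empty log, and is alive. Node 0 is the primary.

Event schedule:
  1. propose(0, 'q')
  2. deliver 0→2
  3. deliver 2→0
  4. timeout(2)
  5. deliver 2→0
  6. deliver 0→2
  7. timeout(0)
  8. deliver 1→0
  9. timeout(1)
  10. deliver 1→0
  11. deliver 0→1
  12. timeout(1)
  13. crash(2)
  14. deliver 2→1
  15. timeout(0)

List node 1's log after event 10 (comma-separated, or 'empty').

after 1 — propose(0,'q'): ·
after 2 — deliver 0→2: n2:back/v0/[q]
after 3 — deliver 2→0: n0:prim/v0/[q]
after 4 — timeout(2): n2:back/v1/[q]
after 5 — deliver 2→0: n0:back/v1/[q]
after 6 — deliver 0→2: ·
after 7 — timeout(0): n0:back/v2/[q]
after 8 — deliver 1→0: ·
after 9 — timeout(1): n1:prim/v1/[-]
after 10 — deliver 1→0: ·

empty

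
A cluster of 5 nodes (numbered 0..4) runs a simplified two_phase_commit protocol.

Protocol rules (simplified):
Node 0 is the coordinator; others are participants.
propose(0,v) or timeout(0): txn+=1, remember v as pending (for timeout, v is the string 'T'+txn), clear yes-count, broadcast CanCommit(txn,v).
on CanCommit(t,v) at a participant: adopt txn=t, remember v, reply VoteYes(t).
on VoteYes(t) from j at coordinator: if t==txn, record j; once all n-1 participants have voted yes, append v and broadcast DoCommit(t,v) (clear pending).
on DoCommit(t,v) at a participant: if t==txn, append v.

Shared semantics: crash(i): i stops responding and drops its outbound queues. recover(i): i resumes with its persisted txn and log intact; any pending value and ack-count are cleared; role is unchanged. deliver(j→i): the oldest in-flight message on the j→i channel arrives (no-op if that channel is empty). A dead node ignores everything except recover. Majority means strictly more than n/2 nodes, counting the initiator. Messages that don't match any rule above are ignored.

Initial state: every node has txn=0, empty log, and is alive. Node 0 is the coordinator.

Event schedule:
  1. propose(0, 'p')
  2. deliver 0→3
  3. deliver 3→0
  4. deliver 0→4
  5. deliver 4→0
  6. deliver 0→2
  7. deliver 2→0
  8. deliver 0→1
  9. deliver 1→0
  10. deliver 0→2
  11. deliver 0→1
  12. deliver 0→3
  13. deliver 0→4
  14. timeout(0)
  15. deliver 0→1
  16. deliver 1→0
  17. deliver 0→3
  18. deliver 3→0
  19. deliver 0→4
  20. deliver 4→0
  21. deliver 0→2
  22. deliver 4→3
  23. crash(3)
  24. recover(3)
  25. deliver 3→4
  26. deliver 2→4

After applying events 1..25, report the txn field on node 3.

2

after 1 — propose(0,'p'): n0:coor/t1/[-]
after 2 — deliver 0→3: n3:part/t1/[-]
after 3 — deliver 3→0: ·
after 4 — deliver 0→4: n4:part/t1/[-]
after 5 — deliver 4→0: ·
after 6 — deliver 0→2: n2:part/t1/[-]
after 7 — deliver 2→0: ·
after 8 — deliver 0→1: n1:part/t1/[-]
after 9 — deliver 1→0: n0:coor/t1/[p]
after 10 — deliver 0→2: n2:part/t1/[p]
after 11 — deliver 0→1: n1:part/t1/[p]
after 12 — deliver 0→3: n3:part/t1/[p]
after 13 — deliver 0→4: n4:part/t1/[p]
after 14 — timeout(0): n0:coor/t2/[p]
after 15 — deliver 0→1: n1:part/t2/[p]
after 16 — deliver 1→0: ·
after 17 — deliver 0→3: n3:part/t2/[p]
after 18 — deliver 3→0: ·
after 19 — deliver 0→4: n4:part/t2/[p]
after 20 — deliver 4→0: ·
after 21 — deliver 0→2: n2:part/t2/[p]
after 22 — deliver 4→3: ·
after 23 — crash(3): n3:✗part/t2/[p]
after 24 — recover(3): n3:part/t2/[p]
after 25 — deliver 3→4: ·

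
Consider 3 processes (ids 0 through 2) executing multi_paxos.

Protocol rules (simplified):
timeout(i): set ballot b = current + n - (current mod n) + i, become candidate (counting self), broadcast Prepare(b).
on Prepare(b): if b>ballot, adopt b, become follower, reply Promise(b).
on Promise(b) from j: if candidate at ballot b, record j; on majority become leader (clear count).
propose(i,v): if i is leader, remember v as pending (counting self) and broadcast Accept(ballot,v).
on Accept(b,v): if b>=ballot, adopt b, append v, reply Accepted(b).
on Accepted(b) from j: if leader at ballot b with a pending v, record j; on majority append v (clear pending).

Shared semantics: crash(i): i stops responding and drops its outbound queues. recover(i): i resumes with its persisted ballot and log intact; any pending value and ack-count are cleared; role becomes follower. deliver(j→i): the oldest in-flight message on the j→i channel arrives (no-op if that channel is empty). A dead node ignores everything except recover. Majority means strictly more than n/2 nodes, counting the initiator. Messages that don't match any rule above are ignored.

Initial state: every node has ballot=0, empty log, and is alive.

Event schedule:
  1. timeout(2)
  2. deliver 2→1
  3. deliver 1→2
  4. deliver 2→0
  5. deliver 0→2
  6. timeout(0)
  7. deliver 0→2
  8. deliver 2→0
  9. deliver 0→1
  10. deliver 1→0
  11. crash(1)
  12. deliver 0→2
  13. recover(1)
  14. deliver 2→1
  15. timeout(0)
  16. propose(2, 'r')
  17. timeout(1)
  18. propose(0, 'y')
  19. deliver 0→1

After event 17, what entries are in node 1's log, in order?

step 1 timeout(2): 2={cand,b=5,log=-}
step 2 deliver 2→1: 1={foll,b=5,log=-}
step 3 deliver 1→2: 2={lead,b=5,log=-}
step 4 deliver 2→0: 0={foll,b=5,log=-}
step 5 deliver 0→2: —
step 6 timeout(0): 0={cand,b=6,log=-}
step 7 deliver 0→2: 2={foll,b=6,log=-}
step 8 deliver 2→0: 0={lead,b=6,log=-}
step 9 deliver 0→1: 1={foll,b=6,log=-}
step 10 deliver 1→0: —
step 11 crash(1): 1={✗foll,b=6,log=-}
step 12 deliver 0→2: —
step 13 recover(1): 1={foll,b=6,log=-}
step 14 deliver 2→1: —
step 15 timeout(0): 0={cand,b=9,log=-}
step 16 propose(2,'r'): —
step 17 timeout(1): 1={cand,b=10,log=-}

empty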